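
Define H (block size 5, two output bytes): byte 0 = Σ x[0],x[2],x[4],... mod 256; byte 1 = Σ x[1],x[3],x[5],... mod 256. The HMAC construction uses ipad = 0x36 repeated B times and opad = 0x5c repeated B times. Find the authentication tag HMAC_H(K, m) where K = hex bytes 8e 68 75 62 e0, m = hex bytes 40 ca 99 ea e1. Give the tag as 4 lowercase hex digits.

Key hex bytes 8e 68 75 62 e0 is exactly B = 5 bytes: K' = 8e 68 75 62 e0.
K' ⊕ ipad = b8 5e 43 54 d6.  K' ⊕ opad = d2 34 29 3e bc.
Inner input = (K'⊕ipad) ∥ m = b8 5e 43 54 d6 ∥ 40 ca 99 ea e1.
Inner hash: even-index sum = 901 mod 256 = 133; odd-index sum = 620 mod 256 = 108 → 85 6c.
Outer input = (K'⊕opad) ∥ inner = d2 34 29 3e bc ∥ 85 6c.
Outer hash (tag): even-index sum = 547 mod 256 = 35; odd-index sum = 247 mod 256 = 247 → 23 f7.

23f7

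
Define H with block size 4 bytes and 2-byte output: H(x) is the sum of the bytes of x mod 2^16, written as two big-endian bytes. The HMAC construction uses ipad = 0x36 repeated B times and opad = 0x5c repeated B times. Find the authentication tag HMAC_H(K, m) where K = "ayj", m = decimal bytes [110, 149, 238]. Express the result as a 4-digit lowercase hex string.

0120

Key "ayj" = 61 79 6a is 3 bytes ≤ B = 4; zero-pad to 4 bytes: K' = 61 79 6a 00.
K' ⊕ ipad = 57 4f 5c 36.  K' ⊕ opad = 3d 25 36 5c.
Inner input = (K'⊕ipad) ∥ m = 57 4f 5c 36 ∥ 6e 95 ee.
Inner hash: sum = 87+79+92+54+110+149+238 = 809 → 03 29.
Outer input = (K'⊕opad) ∥ inner = 3d 25 36 5c ∥ 03 29.
Outer hash (tag): sum = 61+37+54+92+3+41 = 288 → 01 20.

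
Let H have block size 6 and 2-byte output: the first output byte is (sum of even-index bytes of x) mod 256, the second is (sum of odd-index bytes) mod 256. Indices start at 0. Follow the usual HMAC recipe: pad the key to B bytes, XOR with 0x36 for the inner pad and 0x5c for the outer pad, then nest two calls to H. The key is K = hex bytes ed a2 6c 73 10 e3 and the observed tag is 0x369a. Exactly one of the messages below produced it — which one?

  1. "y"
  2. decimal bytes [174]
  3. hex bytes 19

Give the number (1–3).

Key hex bytes ed a2 6c 73 10 e3 is exactly B = 6 bytes: K' = ed a2 6c 73 10 e3.
K' ⊕ ipad = db 94 5a 45 26 d5; K' ⊕ opad = b1 fe 30 2f 4c bf.
m1: inner = H(db 94 5a 45 26 d5 79) = d4 ae; tag = H(b1 fe 30 2f 4c bf d4 ae) = 019a
m2: inner = H(db 94 5a 45 26 d5 ae) = 09 ae; tag = H(b1 fe 30 2f 4c bf 09 ae) = 369a ← matches
m3: inner = H(db 94 5a 45 26 d5 19) = 74 ae; tag = H(b1 fe 30 2f 4c bf 74 ae) = a19a

2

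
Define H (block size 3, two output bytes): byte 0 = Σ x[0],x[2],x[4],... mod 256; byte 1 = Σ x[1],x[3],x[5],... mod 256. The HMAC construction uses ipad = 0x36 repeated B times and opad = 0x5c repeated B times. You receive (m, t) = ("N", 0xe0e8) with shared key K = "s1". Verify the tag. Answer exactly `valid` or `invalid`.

Key "s1" = 73 31 is 2 bytes ≤ B = 3; zero-pad to 3 bytes: K' = 73 31 00.
K' ⊕ ipad = 45 07 36; K' ⊕ opad = 2f 6d 5c.
Inner hash: even-index sum = 123 mod 256 = 123; odd-index sum = 85 mod 256 = 85 → 7b 55.
Outer hash (recomputed tag): even-index sum = 224 mod 256 = 224; odd-index sum = 232 mod 256 = 232 → e0 e8.
Recomputed tag = e0e8; claimed = e0e8 → match.

valid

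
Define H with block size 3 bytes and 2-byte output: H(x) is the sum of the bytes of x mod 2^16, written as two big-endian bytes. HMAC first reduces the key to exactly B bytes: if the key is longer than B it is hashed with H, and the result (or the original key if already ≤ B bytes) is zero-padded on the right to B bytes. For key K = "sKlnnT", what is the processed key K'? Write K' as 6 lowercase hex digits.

025a00

|K| = 6 > B = 3, so first hash the key.
H(K): sum = 115+75+108+110+110+84 = 602 → 02 5a.
Zero-pad H(K) = 02 5a to 3 bytes: K' = 02 5a 00.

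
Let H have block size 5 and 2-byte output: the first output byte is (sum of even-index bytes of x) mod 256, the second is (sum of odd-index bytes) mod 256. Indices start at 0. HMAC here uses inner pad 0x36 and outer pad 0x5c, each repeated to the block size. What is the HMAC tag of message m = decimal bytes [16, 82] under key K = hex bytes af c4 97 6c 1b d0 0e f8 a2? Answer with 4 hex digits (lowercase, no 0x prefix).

19e5

Key hex bytes af c4 97 6c 1b d0 0e f8 a2 is 9 bytes > B = 5, so hash it first: H(key) = 11 f8, then zero-pad to 5 bytes: K' = 11 f8 00 00 00.
K' ⊕ ipad = 27 ce 36 36 36.  K' ⊕ opad = 4d a4 5c 5c 5c.
Inner input = (K'⊕ipad) ∥ m = 27 ce 36 36 36 ∥ 10 52.
Inner hash: even-index sum = 229 mod 256 = 229; odd-index sum = 276 mod 256 = 20 → e5 14.
Outer input = (K'⊕opad) ∥ inner = 4d a4 5c 5c 5c ∥ e5 14.
Outer hash (tag): even-index sum = 281 mod 256 = 25; odd-index sum = 485 mod 256 = 229 → 19 e5.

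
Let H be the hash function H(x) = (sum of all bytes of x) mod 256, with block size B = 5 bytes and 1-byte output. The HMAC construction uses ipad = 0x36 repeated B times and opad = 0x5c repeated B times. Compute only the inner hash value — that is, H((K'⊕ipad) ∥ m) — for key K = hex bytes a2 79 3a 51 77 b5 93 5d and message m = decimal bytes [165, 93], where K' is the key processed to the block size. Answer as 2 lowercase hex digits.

Key hex bytes a2 79 3a 51 77 b5 93 5d is 8 bytes > B = 5, so hash it first: H(key) = c2, then zero-pad to 5 bytes: K' = c2 00 00 00 00.
K' ⊕ ipad = f4 36 36 36 36.
Inner input = f4 36 36 36 36 ∥ a5 5d.
Inner hash: sum = 244+54+54+54+54+165+93 = 718; mod 256 = 206 → ce.

ce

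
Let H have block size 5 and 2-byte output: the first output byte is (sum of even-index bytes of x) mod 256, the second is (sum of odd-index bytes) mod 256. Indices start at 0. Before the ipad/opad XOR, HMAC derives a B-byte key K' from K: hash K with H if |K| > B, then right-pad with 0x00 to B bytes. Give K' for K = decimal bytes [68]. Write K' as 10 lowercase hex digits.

Key decimal bytes [68] = 44 is 1 byte ≤ B = 5; zero-pad to 5 bytes: K' = 44 00 00 00 00.

4400000000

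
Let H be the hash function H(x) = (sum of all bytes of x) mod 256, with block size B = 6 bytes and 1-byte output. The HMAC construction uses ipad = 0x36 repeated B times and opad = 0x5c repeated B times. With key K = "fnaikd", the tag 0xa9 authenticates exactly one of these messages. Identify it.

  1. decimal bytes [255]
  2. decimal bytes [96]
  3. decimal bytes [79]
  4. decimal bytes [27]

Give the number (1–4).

Key "fnaikd" = 66 6e 61 69 6b 64 is exactly B = 6 bytes: K' = 66 6e 61 69 6b 64.
K' ⊕ ipad = 50 58 57 5f 5d 52; K' ⊕ opad = 3a 32 3d 35 37 38.
m1: inner = H(50 58 57 5f 5d 52 ff) = 0c; tag = H(3a 32 3d 35 37 38 0c) = 59
m2: inner = H(50 58 57 5f 5d 52 60) = 6d; tag = H(3a 32 3d 35 37 38 6d) = ba
m3: inner = H(50 58 57 5f 5d 52 4f) = 5c; tag = H(3a 32 3d 35 37 38 5c) = a9 ← matches
m4: inner = H(50 58 57 5f 5d 52 1b) = 28; tag = H(3a 32 3d 35 37 38 28) = 75

3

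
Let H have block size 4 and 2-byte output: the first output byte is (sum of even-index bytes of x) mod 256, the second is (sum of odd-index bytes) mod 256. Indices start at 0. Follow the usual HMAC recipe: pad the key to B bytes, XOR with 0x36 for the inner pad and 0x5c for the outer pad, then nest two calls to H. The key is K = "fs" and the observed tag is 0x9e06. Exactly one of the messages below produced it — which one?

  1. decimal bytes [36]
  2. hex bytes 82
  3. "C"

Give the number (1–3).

Key "fs" = 66 73 is 2 bytes ≤ B = 4; zero-pad to 4 bytes: K' = 66 73 00 00.
K' ⊕ ipad = 50 45 36 36; K' ⊕ opad = 3a 2f 5c 5c.
m1: inner = H(50 45 36 36 24) = aa 7b; tag = H(3a 2f 5c 5c aa 7b) = 4006
m2: inner = H(50 45 36 36 82) = 08 7b; tag = H(3a 2f 5c 5c 08 7b) = 9e06 ← matches
m3: inner = H(50 45 36 36 43) = c9 7b; tag = H(3a 2f 5c 5c c9 7b) = 5f06

2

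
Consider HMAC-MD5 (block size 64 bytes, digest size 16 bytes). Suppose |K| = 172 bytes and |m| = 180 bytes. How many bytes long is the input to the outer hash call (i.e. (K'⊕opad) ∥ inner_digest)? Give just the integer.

Key is 172 > 64 bytes, so it is hashed to 16 bytes then zero-padded to 64: |K'| = 64.
Outer input = (K'⊕opad) ∥ H(inner) → 64 + 16 = 80 bytes.

80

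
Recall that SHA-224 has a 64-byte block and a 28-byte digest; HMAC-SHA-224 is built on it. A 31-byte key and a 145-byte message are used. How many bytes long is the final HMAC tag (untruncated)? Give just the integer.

The tag is one SHA-224 digest: 28 bytes.

28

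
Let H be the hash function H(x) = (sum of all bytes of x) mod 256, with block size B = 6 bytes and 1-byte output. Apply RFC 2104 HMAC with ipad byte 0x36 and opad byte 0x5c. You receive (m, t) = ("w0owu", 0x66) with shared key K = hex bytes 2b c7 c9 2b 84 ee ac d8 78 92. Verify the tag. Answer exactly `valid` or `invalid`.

valid

Key hex bytes 2b c7 c9 2b 84 ee ac d8 78 92 is 10 bytes > B = 6, so hash it first: H(key) = e6, then zero-pad to 6 bytes: K' = e6 00 00 00 00 00.
K' ⊕ ipad = d0 36 36 36 36 36; K' ⊕ opad = ba 5c 5c 5c 5c 5c.
Inner hash: sum = 208+54+54+54+54+54+119+48+111+119+117 = 992; mod 256 = 224 → e0.
Outer hash (recomputed tag): sum = 186+92+92+92+92+92+224 = 870; mod 256 = 102 → 66.
Recomputed tag = 66; claimed = 66 → match.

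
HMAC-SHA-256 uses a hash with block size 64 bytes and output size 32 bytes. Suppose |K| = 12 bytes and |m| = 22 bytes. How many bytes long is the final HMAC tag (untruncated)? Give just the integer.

32

The tag is one SHA-256 digest: 32 bytes.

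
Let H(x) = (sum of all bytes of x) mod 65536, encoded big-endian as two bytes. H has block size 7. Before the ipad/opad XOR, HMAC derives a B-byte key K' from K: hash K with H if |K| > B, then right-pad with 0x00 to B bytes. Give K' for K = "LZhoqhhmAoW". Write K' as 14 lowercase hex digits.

|K| = 11 > B = 7, so first hash the key.
H(K): sum = 76+90+104+111+113+104+104+109+65+111+87 = 1074 → 04 32.
Zero-pad H(K) = 04 32 to 7 bytes: K' = 04 32 00 00 00 00 00.

04320000000000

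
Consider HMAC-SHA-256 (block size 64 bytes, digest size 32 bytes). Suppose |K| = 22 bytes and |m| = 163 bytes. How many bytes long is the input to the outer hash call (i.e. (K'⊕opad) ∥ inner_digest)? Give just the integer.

Key is 22 ≤ 64 bytes, zero-padded: |K'| = 64.
Outer input = (K'⊕opad) ∥ H(inner) → 64 + 32 = 96 bytes.

96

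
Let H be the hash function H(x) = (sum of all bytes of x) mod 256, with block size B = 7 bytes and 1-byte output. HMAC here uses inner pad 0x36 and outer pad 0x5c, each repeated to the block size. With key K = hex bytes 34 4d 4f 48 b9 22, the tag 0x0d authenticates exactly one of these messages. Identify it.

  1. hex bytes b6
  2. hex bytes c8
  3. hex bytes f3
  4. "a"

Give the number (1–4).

4

Key hex bytes 34 4d 4f 48 b9 22 is 6 bytes ≤ B = 7; zero-pad to 7 bytes: K' = 34 4d 4f 48 b9 22 00.
K' ⊕ ipad = 02 7b 79 7e 8f 14 36; K' ⊕ opad = 68 11 13 14 e5 7e 5c.
m1: inner = H(02 7b 79 7e 8f 14 36 b6) = 03; tag = H(68 11 13 14 e5 7e 5c 03) = 62
m2: inner = H(02 7b 79 7e 8f 14 36 c8) = 15; tag = H(68 11 13 14 e5 7e 5c 15) = 74
m3: inner = H(02 7b 79 7e 8f 14 36 f3) = 40; tag = H(68 11 13 14 e5 7e 5c 40) = 9f
m4: inner = H(02 7b 79 7e 8f 14 36 61) = ae; tag = H(68 11 13 14 e5 7e 5c ae) = 0d ← matches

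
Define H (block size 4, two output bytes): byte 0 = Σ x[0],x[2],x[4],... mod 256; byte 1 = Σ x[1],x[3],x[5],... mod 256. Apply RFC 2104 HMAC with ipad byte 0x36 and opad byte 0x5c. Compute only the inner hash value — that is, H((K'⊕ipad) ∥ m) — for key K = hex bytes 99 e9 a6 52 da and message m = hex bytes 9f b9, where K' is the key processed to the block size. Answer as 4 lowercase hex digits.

Key hex bytes 99 e9 a6 52 da is 5 bytes > B = 4, so hash it first: H(key) = 19 3b, then zero-pad to 4 bytes: K' = 19 3b 00 00.
K' ⊕ ipad = 2f 0d 36 36.
Inner input = 2f 0d 36 36 ∥ 9f b9.
Inner hash: even-index sum = 260 mod 256 = 4; odd-index sum = 252 mod 256 = 252 → 04 fc.

04fc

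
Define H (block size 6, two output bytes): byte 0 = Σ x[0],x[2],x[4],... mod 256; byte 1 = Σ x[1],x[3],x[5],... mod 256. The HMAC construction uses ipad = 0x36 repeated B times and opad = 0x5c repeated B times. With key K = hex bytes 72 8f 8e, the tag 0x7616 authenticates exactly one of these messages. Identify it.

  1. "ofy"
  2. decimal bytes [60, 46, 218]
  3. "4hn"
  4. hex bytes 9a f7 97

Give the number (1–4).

Key hex bytes 72 8f 8e is 3 bytes ≤ B = 6; zero-pad to 6 bytes: K' = 72 8f 8e 00 00 00.
K' ⊕ ipad = 44 b9 b8 36 36 36; K' ⊕ opad = 2e d3 d2 5c 5c 5c.
m1: inner = H(44 b9 b8 36 36 36 6f 66 79) = 1a 8b; tag = H(2e d3 d2 5c 5c 5c 1a 8b) = 7616 ← matches
m2: inner = H(44 b9 b8 36 36 36 3c 2e da) = 48 53; tag = H(2e d3 d2 5c 5c 5c 48 53) = a4de
m3: inner = H(44 b9 b8 36 36 36 34 68 6e) = d4 8d; tag = H(2e d3 d2 5c 5c 5c d4 8d) = 3018
m4: inner = H(44 b9 b8 36 36 36 9a f7 97) = 63 1c; tag = H(2e d3 d2 5c 5c 5c 63 1c) = bfa7

1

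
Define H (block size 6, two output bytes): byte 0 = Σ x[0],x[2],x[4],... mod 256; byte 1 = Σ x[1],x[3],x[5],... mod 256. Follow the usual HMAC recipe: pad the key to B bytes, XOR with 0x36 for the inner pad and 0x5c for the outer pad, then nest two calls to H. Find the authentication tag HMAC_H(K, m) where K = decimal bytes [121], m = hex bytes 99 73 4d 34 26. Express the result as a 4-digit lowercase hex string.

Key decimal bytes [121] = 79 is 1 byte ≤ B = 6; zero-pad to 6 bytes: K' = 79 00 00 00 00 00.
K' ⊕ ipad = 4f 36 36 36 36 36.  K' ⊕ opad = 25 5c 5c 5c 5c 5c.
Inner input = (K'⊕ipad) ∥ m = 4f 36 36 36 36 36 ∥ 99 73 4d 34 26.
Inner hash: even-index sum = 455 mod 256 = 199; odd-index sum = 329 mod 256 = 73 → c7 49.
Outer input = (K'⊕opad) ∥ inner = 25 5c 5c 5c 5c 5c ∥ c7 49.
Outer hash (tag): even-index sum = 420 mod 256 = 164; odd-index sum = 349 mod 256 = 93 → a4 5d.

a45d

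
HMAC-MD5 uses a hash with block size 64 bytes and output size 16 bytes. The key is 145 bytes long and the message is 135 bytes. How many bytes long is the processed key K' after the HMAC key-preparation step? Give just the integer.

Key is 145 > 64 bytes, so it is hashed to 16 bytes then zero-padded to 64: |K'| = 64.

64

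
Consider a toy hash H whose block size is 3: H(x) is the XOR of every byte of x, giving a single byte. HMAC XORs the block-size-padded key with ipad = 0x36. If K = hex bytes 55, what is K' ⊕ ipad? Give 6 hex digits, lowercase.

633636

Key hex bytes 55 is 1 byte ≤ B = 3; zero-pad to 3 bytes: K' = 55 00 00.
XOR each byte with 0x36: 55⊕36=63, 00⊕36=36, 00⊕36=36.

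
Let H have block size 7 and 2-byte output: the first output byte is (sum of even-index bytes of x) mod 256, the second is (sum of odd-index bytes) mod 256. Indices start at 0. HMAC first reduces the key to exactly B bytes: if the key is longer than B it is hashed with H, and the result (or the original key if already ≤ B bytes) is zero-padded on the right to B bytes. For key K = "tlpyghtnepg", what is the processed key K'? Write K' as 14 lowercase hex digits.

|K| = 11 > B = 7, so first hash the key.
H(K): even-index sum = 651 mod 256 = 139; odd-index sum = 555 mod 256 = 43 → 8b 2b.
Zero-pad H(K) = 8b 2b to 7 bytes: K' = 8b 2b 00 00 00 00 00.

8b2b0000000000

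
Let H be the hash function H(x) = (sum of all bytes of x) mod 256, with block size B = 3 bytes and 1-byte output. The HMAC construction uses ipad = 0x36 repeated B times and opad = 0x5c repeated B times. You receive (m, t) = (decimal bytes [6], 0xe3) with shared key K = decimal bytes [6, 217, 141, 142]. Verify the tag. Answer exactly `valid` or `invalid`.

Key decimal bytes [6, 217, 141, 142] = 06 d9 8d 8e is 4 bytes > B = 3, so hash it first: H(key) = fa, then zero-pad to 3 bytes: K' = fa 00 00.
K' ⊕ ipad = cc 36 36; K' ⊕ opad = a6 5c 5c.
Inner hash: sum = 204+54+54+6 = 318; mod 256 = 62 → 3e.
Outer hash (recomputed tag): sum = 166+92+92+62 = 412; mod 256 = 156 → 9c.
Recomputed tag = 9c; claimed = e3 → mismatch.

invalid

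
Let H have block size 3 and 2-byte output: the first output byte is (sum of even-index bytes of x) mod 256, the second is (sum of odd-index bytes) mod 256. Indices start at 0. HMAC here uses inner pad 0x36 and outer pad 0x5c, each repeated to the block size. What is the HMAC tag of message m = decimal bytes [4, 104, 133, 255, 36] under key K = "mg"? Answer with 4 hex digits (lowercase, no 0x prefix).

8b33

Key "mg" = 6d 67 is 2 bytes ≤ B = 3; zero-pad to 3 bytes: K' = 6d 67 00.
K' ⊕ ipad = 5b 51 36.  K' ⊕ opad = 31 3b 5c.
Inner input = (K'⊕ipad) ∥ m = 5b 51 36 ∥ 04 68 85 ff 24.
Inner hash: even-index sum = 504 mod 256 = 248; odd-index sum = 254 mod 256 = 254 → f8 fe.
Outer input = (K'⊕opad) ∥ inner = 31 3b 5c ∥ f8 fe.
Outer hash (tag): even-index sum = 395 mod 256 = 139; odd-index sum = 307 mod 256 = 51 → 8b 33.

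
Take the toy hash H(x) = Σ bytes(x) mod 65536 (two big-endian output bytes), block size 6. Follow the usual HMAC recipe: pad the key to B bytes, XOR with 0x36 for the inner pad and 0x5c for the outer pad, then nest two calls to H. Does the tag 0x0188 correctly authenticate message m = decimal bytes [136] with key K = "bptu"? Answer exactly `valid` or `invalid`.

valid

Key "bptu" = 62 70 74 75 is 4 bytes ≤ B = 6; zero-pad to 6 bytes: K' = 62 70 74 75 00 00.
K' ⊕ ipad = 54 46 42 43 36 36; K' ⊕ opad = 3e 2c 28 29 5c 5c.
Inner hash: sum = 84+70+66+67+54+54+136 = 531 → 02 13.
Outer hash (recomputed tag): sum = 62+44+40+41+92+92+2+19 = 392 → 01 88.
Recomputed tag = 0188; claimed = 0188 → match.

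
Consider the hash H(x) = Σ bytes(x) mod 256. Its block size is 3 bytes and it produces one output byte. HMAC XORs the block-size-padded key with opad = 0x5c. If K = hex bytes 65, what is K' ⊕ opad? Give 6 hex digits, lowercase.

395c5c

Key hex bytes 65 is 1 byte ≤ B = 3; zero-pad to 3 bytes: K' = 65 00 00.
XOR each byte with 0x5c: 65⊕5c=39, 00⊕5c=5c, 00⊕5c=5c.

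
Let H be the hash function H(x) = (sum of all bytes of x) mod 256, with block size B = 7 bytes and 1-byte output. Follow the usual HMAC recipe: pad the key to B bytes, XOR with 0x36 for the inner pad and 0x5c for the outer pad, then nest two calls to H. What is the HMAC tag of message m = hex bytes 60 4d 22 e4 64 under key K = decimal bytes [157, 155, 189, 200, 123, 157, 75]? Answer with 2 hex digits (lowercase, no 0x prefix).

69

Key decimal bytes [157, 155, 189, 200, 123, 157, 75] = 9d 9b bd c8 7b 9d 4b is exactly B = 7 bytes: K' = 9d 9b bd c8 7b 9d 4b.
K' ⊕ ipad = ab ad 8b fe 4d ab 7d.  K' ⊕ opad = c1 c7 e1 94 27 c1 17.
Inner input = (K'⊕ipad) ∥ m = ab ad 8b fe 4d ab 7d ∥ 60 4d 22 e4 64.
Inner hash: sum = 171+173+139+254+77+171+125+96+77+34+228+100 = 1645; mod 256 = 109 → 6d.
Outer input = (K'⊕opad) ∥ inner = c1 c7 e1 94 27 c1 17 ∥ 6d.
Outer hash (tag): sum = 193+199+225+148+39+193+23+109 = 1129; mod 256 = 105 → 69.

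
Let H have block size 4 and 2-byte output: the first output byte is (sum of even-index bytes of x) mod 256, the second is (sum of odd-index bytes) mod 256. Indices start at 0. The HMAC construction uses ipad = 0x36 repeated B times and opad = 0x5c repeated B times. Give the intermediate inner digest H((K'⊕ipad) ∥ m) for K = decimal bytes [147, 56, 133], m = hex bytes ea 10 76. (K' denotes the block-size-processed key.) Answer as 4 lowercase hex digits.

b854

Key decimal bytes [147, 56, 133] = 93 38 85 is 3 bytes ≤ B = 4; zero-pad to 4 bytes: K' = 93 38 85 00.
K' ⊕ ipad = a5 0e b3 36.
Inner input = a5 0e b3 36 ∥ ea 10 76.
Inner hash: even-index sum = 696 mod 256 = 184; odd-index sum = 84 mod 256 = 84 → b8 54.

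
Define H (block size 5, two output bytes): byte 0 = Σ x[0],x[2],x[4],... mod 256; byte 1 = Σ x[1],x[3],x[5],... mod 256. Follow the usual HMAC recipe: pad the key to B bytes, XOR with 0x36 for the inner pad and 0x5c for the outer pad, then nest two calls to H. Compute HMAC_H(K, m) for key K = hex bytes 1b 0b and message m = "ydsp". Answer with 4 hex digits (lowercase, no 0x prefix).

Key hex bytes 1b 0b is 2 bytes ≤ B = 5; zero-pad to 5 bytes: K' = 1b 0b 00 00 00.
K' ⊕ ipad = 2d 3d 36 36 36.  K' ⊕ opad = 47 57 5c 5c 5c.
Inner input = (K'⊕ipad) ∥ m = 2d 3d 36 36 36 ∥ 79 64 73 70.
Inner hash: even-index sum = 365 mod 256 = 109; odd-index sum = 351 mod 256 = 95 → 6d 5f.
Outer input = (K'⊕opad) ∥ inner = 47 57 5c 5c 5c ∥ 6d 5f.
Outer hash (tag): even-index sum = 350 mod 256 = 94; odd-index sum = 288 mod 256 = 32 → 5e 20.

5e20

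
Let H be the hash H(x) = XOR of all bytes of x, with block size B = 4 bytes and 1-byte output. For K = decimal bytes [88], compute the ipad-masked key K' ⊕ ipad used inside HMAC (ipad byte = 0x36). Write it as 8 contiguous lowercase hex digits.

6e363636

Key decimal bytes [88] = 58 is 1 byte ≤ B = 4; zero-pad to 4 bytes: K' = 58 00 00 00.
XOR each byte with 0x36: 58⊕36=6e, 00⊕36=36, 00⊕36=36, 00⊕36=36.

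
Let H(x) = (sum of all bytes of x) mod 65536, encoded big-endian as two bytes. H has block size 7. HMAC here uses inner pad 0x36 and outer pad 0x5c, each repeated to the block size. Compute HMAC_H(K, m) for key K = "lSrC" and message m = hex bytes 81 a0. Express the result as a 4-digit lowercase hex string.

Key "lSrC" = 6c 53 72 43 is 4 bytes ≤ B = 7; zero-pad to 7 bytes: K' = 6c 53 72 43 00 00 00.
K' ⊕ ipad = 5a 65 44 75 36 36 36.  K' ⊕ opad = 30 0f 2e 1f 5c 5c 5c.
Inner input = (K'⊕ipad) ∥ m = 5a 65 44 75 36 36 36 ∥ 81 a0.
Inner hash: sum = 90+101+68+117+54+54+54+129+160 = 827 → 03 3b.
Outer input = (K'⊕opad) ∥ inner = 30 0f 2e 1f 5c 5c 5c ∥ 03 3b.
Outer hash (tag): sum = 48+15+46+31+92+92+92+3+59 = 478 → 01 de.

01de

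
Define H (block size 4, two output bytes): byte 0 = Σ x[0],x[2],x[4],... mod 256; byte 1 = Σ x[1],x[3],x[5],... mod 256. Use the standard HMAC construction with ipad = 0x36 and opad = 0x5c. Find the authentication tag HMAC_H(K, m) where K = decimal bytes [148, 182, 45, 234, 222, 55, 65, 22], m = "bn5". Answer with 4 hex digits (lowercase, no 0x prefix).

Key decimal bytes [148, 182, 45, 234, 222, 55, 65, 22] = 94 b6 2d ea de 37 41 16 is 8 bytes > B = 4, so hash it first: H(key) = e0 ed, then zero-pad to 4 bytes: K' = e0 ed 00 00.
K' ⊕ ipad = d6 db 36 36.  K' ⊕ opad = bc b1 5c 5c.
Inner input = (K'⊕ipad) ∥ m = d6 db 36 36 ∥ 62 6e 35.
Inner hash: even-index sum = 419 mod 256 = 163; odd-index sum = 383 mod 256 = 127 → a3 7f.
Outer input = (K'⊕opad) ∥ inner = bc b1 5c 5c ∥ a3 7f.
Outer hash (tag): even-index sum = 443 mod 256 = 187; odd-index sum = 396 mod 256 = 140 → bb 8c.

bb8c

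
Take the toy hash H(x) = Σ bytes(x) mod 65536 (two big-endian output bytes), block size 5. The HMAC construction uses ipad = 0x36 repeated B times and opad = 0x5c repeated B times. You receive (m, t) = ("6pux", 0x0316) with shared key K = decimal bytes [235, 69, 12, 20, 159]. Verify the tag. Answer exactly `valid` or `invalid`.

Key decimal bytes [235, 69, 12, 20, 159] = eb 45 0c 14 9f is exactly B = 5 bytes: K' = eb 45 0c 14 9f.
K' ⊕ ipad = dd 73 3a 22 a9; K' ⊕ opad = b7 19 50 48 c3.
Inner hash: sum = 221+115+58+34+169+54+112+117+120 = 1000 → 03 e8.
Outer hash (recomputed tag): sum = 183+25+80+72+195+3+232 = 790 → 03 16.
Recomputed tag = 0316; claimed = 0316 → match.

valid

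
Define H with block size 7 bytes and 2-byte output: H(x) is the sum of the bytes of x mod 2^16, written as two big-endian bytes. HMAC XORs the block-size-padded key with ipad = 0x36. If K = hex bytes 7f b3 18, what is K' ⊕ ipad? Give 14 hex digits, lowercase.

Key hex bytes 7f b3 18 is 3 bytes ≤ B = 7; zero-pad to 7 bytes: K' = 7f b3 18 00 00 00 00.
XOR each byte with 0x36: 7f⊕36=49, b3⊕36=85, 18⊕36=2e, 00⊕36=36, 00⊕36=36, 00⊕36=36, 00⊕36=36.

49852e36363636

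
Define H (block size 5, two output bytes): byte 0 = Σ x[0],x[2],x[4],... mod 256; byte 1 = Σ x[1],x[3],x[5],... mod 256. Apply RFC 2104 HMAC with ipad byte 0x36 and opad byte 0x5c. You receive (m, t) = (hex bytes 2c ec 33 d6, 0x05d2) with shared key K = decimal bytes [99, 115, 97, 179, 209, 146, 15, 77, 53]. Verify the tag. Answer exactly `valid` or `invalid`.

valid

Key decimal bytes [99, 115, 97, 179, 209, 146, 15, 77, 53] = 63 73 61 b3 d1 92 0f 4d 35 is 9 bytes > B = 5, so hash it first: H(key) = d9 05, then zero-pad to 5 bytes: K' = d9 05 00 00 00.
K' ⊕ ipad = ef 33 36 36 36; K' ⊕ opad = 85 59 5c 5c 5c.
Inner hash: even-index sum = 797 mod 256 = 29; odd-index sum = 200 mod 256 = 200 → 1d c8.
Outer hash (recomputed tag): even-index sum = 517 mod 256 = 5; odd-index sum = 210 mod 256 = 210 → 05 d2.
Recomputed tag = 05d2; claimed = 05d2 → match.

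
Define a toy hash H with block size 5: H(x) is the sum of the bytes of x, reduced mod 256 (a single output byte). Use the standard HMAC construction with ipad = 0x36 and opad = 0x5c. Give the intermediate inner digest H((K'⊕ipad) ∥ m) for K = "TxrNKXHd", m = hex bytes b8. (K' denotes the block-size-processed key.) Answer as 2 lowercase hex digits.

Key "TxrNKXHd" = 54 78 72 4e 4b 58 48 64 is 8 bytes > B = 5, so hash it first: H(key) = db, then zero-pad to 5 bytes: K' = db 00 00 00 00.
K' ⊕ ipad = ed 36 36 36 36.
Inner input = ed 36 36 36 36 ∥ b8.
Inner hash: sum = 237+54+54+54+54+184 = 637; mod 256 = 125 → 7d.

7d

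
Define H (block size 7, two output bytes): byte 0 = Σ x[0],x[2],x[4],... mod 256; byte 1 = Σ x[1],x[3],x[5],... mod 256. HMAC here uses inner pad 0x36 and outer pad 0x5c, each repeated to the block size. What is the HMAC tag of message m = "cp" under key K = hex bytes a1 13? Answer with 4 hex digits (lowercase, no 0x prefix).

05b0

Key hex bytes a1 13 is 2 bytes ≤ B = 7; zero-pad to 7 bytes: K' = a1 13 00 00 00 00 00.
K' ⊕ ipad = 97 25 36 36 36 36 36.  K' ⊕ opad = fd 4f 5c 5c 5c 5c 5c.
Inner input = (K'⊕ipad) ∥ m = 97 25 36 36 36 36 36 ∥ 63 70.
Inner hash: even-index sum = 425 mod 256 = 169; odd-index sum = 244 mod 256 = 244 → a9 f4.
Outer input = (K'⊕opad) ∥ inner = fd 4f 5c 5c 5c 5c 5c ∥ a9 f4.
Outer hash (tag): even-index sum = 773 mod 256 = 5; odd-index sum = 432 mod 256 = 176 → 05 b0.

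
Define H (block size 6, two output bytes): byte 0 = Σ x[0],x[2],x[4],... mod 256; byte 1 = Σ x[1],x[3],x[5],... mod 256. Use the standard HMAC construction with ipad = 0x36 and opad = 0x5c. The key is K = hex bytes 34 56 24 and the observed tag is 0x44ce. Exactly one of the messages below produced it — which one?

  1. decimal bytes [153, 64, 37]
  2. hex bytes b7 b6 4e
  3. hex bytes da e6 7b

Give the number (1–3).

1

Key hex bytes 34 56 24 is 3 bytes ≤ B = 6; zero-pad to 6 bytes: K' = 34 56 24 00 00 00.
K' ⊕ ipad = 02 60 12 36 36 36; K' ⊕ opad = 68 0a 78 5c 5c 5c.
m1: inner = H(02 60 12 36 36 36 99 40 25) = 08 0c; tag = H(68 0a 78 5c 5c 5c 08 0c) = 44ce ← matches
m2: inner = H(02 60 12 36 36 36 b7 b6 4e) = 4f 82; tag = H(68 0a 78 5c 5c 5c 4f 82) = 8b44
m3: inner = H(02 60 12 36 36 36 da e6 7b) = 9f b2; tag = H(68 0a 78 5c 5c 5c 9f b2) = db74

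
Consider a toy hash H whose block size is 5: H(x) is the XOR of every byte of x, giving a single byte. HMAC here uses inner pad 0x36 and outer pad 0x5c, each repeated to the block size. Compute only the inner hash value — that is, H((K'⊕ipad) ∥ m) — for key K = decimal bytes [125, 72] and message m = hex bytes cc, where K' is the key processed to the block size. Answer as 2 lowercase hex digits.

Key decimal bytes [125, 72] = 7d 48 is 2 bytes ≤ B = 5; zero-pad to 5 bytes: K' = 7d 48 00 00 00.
K' ⊕ ipad = 4b 7e 36 36 36.
Inner input = 4b 7e 36 36 36 ∥ cc.
Inner hash: XOR 4b⊕7e⊕36⊕36⊕36⊕cc = cf.

cf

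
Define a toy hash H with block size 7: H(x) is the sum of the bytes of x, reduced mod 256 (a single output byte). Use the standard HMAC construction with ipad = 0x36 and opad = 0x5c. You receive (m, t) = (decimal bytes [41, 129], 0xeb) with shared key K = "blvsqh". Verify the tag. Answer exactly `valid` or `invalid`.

invalid

Key "blvsqh" = 62 6c 76 73 71 68 is 6 bytes ≤ B = 7; zero-pad to 7 bytes: K' = 62 6c 76 73 71 68 00.
K' ⊕ ipad = 54 5a 40 45 47 5e 36; K' ⊕ opad = 3e 30 2a 2f 2d 34 5c.
Inner hash: sum = 84+90+64+69+71+94+54+41+129 = 696; mod 256 = 184 → b8.
Outer hash (recomputed tag): sum = 62+48+42+47+45+52+92+184 = 572; mod 256 = 60 → 3c.
Recomputed tag = 3c; claimed = eb → mismatch.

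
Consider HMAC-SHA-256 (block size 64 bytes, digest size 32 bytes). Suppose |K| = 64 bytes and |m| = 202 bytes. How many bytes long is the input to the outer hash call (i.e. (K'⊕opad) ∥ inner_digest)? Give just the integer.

Key is 64 ≤ 64 bytes, zero-padded: |K'| = 64.
Outer input = (K'⊕opad) ∥ H(inner) → 64 + 32 = 96 bytes.

96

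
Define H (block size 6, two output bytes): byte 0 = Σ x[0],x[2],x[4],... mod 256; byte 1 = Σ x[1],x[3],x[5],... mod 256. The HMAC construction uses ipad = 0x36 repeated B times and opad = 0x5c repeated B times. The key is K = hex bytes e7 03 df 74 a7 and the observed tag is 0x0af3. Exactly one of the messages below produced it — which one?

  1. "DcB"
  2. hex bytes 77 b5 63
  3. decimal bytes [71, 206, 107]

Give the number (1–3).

1

Key hex bytes e7 03 df 74 a7 is 5 bytes ≤ B = 6; zero-pad to 6 bytes: K' = e7 03 df 74 a7 00.
K' ⊕ ipad = d1 35 e9 42 91 36; K' ⊕ opad = bb 5f 83 28 fb 5c.
m1: inner = H(d1 35 e9 42 91 36 44 63 42) = d1 10; tag = H(bb 5f 83 28 fb 5c d1 10) = 0af3 ← matches
m2: inner = H(d1 35 e9 42 91 36 77 b5 63) = 25 62; tag = H(bb 5f 83 28 fb 5c 25 62) = 5e45
m3: inner = H(d1 35 e9 42 91 36 47 ce 6b) = fd 7b; tag = H(bb 5f 83 28 fb 5c fd 7b) = 365e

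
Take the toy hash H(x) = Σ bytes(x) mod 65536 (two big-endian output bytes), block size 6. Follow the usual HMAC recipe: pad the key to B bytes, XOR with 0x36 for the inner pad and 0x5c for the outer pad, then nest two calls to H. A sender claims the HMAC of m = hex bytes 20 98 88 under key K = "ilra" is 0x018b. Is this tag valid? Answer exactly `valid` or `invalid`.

Key "ilra" = 69 6c 72 61 is 4 bytes ≤ B = 6; zero-pad to 6 bytes: K' = 69 6c 72 61 00 00.
K' ⊕ ipad = 5f 5a 44 57 36 36; K' ⊕ opad = 35 30 2e 3d 5c 5c.
Inner hash: sum = 95+90+68+87+54+54+32+152+136 = 768 → 03 00.
Outer hash (recomputed tag): sum = 53+48+46+61+92+92+3+0 = 395 → 01 8b.
Recomputed tag = 018b; claimed = 018b → match.

valid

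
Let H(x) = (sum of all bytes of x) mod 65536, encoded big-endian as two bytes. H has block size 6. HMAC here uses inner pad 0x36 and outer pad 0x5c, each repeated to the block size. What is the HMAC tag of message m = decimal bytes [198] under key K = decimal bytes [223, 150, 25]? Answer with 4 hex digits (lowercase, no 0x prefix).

Key decimal bytes [223, 150, 25] = df 96 19 is 3 bytes ≤ B = 6; zero-pad to 6 bytes: K' = df 96 19 00 00 00.
K' ⊕ ipad = e9 a0 2f 36 36 36.  K' ⊕ opad = 83 ca 45 5c 5c 5c.
Inner input = (K'⊕ipad) ∥ m = e9 a0 2f 36 36 36 ∥ c6.
Inner hash: sum = 233+160+47+54+54+54+198 = 800 → 03 20.
Outer input = (K'⊕opad) ∥ inner = 83 ca 45 5c 5c 5c ∥ 03 20.
Outer hash (tag): sum = 131+202+69+92+92+92+3+32 = 713 → 02 c9.

02c9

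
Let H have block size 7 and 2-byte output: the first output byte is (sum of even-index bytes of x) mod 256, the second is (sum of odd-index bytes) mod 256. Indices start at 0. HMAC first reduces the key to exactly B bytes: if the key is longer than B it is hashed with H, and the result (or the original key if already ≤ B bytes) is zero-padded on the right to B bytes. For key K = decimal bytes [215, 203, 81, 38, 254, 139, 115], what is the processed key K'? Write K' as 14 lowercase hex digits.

Key decimal bytes [215, 203, 81, 38, 254, 139, 115] = d7 cb 51 26 fe 8b 73 is exactly B = 7 bytes: K' = d7 cb 51 26 fe 8b 73.

d7cb5126fe8b73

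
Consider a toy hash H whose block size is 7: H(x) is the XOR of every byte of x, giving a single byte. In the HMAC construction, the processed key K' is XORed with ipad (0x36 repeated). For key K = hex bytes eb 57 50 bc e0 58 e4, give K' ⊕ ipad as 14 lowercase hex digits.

dd61668ad66ed2

Key hex bytes eb 57 50 bc e0 58 e4 is exactly B = 7 bytes: K' = eb 57 50 bc e0 58 e4.
XOR each byte with 0x36: eb⊕36=dd, 57⊕36=61, 50⊕36=66, bc⊕36=8a, e0⊕36=d6, 58⊕36=6e, e4⊕36=d2.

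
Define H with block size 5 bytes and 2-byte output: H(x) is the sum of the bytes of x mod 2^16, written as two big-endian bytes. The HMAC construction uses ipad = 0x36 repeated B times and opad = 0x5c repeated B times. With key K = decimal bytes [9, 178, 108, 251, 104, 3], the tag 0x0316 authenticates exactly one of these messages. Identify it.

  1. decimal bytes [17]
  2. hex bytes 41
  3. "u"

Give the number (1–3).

2

Key decimal bytes [9, 178, 108, 251, 104, 3] = 09 b2 6c fb 68 03 is 6 bytes > B = 5, so hash it first: H(key) = 02 8d, then zero-pad to 5 bytes: K' = 02 8d 00 00 00.
K' ⊕ ipad = 34 bb 36 36 36; K' ⊕ opad = 5e d1 5c 5c 5c.
m1: inner = H(34 bb 36 36 36 11) = 01 a2; tag = H(5e d1 5c 5c 5c 01 a2) = 02e6
m2: inner = H(34 bb 36 36 36 41) = 01 d2; tag = H(5e d1 5c 5c 5c 01 d2) = 0316 ← matches
m3: inner = H(34 bb 36 36 36 75) = 02 06; tag = H(5e d1 5c 5c 5c 02 06) = 024b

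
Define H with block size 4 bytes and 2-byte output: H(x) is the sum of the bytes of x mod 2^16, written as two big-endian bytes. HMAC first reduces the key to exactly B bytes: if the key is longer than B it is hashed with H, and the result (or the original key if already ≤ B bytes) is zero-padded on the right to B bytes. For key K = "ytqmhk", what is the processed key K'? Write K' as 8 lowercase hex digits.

|K| = 6 > B = 4, so first hash the key.
H(K): sum = 121+116+113+109+104+107 = 670 → 02 9e.
Zero-pad H(K) = 02 9e to 4 bytes: K' = 02 9e 00 00.

029e0000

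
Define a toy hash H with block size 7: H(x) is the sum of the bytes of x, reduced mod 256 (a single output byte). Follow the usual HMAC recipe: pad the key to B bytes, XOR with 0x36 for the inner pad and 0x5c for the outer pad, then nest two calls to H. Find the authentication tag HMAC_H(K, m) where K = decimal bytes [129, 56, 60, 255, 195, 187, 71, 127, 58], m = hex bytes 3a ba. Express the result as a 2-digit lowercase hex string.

d2

Key decimal bytes [129, 56, 60, 255, 195, 187, 71, 127, 58] = 81 38 3c ff c3 bb 47 7f 3a is 9 bytes > B = 7, so hash it first: H(key) = 72, then zero-pad to 7 bytes: K' = 72 00 00 00 00 00 00.
K' ⊕ ipad = 44 36 36 36 36 36 36.  K' ⊕ opad = 2e 5c 5c 5c 5c 5c 5c.
Inner input = (K'⊕ipad) ∥ m = 44 36 36 36 36 36 36 ∥ 3a ba.
Inner hash: sum = 68+54+54+54+54+54+54+58+186 = 636; mod 256 = 124 → 7c.
Outer input = (K'⊕opad) ∥ inner = 2e 5c 5c 5c 5c 5c 5c ∥ 7c.
Outer hash (tag): sum = 46+92+92+92+92+92+92+124 = 722; mod 256 = 210 → d2.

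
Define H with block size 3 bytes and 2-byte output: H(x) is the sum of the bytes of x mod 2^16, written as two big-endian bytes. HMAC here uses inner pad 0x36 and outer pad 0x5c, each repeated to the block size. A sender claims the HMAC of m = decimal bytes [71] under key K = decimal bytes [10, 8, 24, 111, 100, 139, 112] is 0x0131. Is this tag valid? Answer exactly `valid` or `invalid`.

invalid

Key decimal bytes [10, 8, 24, 111, 100, 139, 112] = 0a 08 18 6f 64 8b 70 is 7 bytes > B = 3, so hash it first: H(key) = 01 f8, then zero-pad to 3 bytes: K' = 01 f8 00.
K' ⊕ ipad = 37 ce 36; K' ⊕ opad = 5d a4 5c.
Inner hash: sum = 55+206+54+71 = 386 → 01 82.
Outer hash (recomputed tag): sum = 93+164+92+1+130 = 480 → 01 e0.
Recomputed tag = 01e0; claimed = 0131 → mismatch.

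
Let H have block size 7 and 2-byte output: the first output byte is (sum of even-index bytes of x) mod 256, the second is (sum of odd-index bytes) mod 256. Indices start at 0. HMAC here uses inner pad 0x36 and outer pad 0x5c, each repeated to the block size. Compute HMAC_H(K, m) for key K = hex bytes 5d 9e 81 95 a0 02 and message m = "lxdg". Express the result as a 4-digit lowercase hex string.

85b6

Key hex bytes 5d 9e 81 95 a0 02 is 6 bytes ≤ B = 7; zero-pad to 7 bytes: K' = 5d 9e 81 95 a0 02 00.
K' ⊕ ipad = 6b a8 b7 a3 96 34 36.  K' ⊕ opad = 01 c2 dd c9 fc 5e 5c.
Inner input = (K'⊕ipad) ∥ m = 6b a8 b7 a3 96 34 36 ∥ 6c 78 64 67.
Inner hash: even-index sum = 717 mod 256 = 205; odd-index sum = 591 mod 256 = 79 → cd 4f.
Outer input = (K'⊕opad) ∥ inner = 01 c2 dd c9 fc 5e 5c ∥ cd 4f.
Outer hash (tag): even-index sum = 645 mod 256 = 133; odd-index sum = 694 mod 256 = 182 → 85 b6.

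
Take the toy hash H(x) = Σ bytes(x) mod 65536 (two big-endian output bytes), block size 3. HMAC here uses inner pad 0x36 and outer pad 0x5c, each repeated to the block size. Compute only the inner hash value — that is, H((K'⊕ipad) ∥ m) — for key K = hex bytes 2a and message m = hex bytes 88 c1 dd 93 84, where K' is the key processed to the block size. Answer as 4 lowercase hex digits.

03c5

Key hex bytes 2a is 1 byte ≤ B = 3; zero-pad to 3 bytes: K' = 2a 00 00.
K' ⊕ ipad = 1c 36 36.
Inner input = 1c 36 36 ∥ 88 c1 dd 93 84.
Inner hash: sum = 28+54+54+136+193+221+147+132 = 965 → 03 c5.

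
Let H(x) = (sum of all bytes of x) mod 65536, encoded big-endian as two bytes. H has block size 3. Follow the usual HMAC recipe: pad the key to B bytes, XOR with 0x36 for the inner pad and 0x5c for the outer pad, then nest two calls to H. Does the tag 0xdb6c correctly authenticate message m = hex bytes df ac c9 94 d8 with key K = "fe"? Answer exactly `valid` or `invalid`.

Key "fe" = 66 65 is 2 bytes ≤ B = 3; zero-pad to 3 bytes: K' = 66 65 00.
K' ⊕ ipad = 50 53 36; K' ⊕ opad = 3a 39 5c.
Inner hash: sum = 80+83+54+223+172+201+148+216 = 1177 → 04 99.
Outer hash (recomputed tag): sum = 58+57+92+4+153 = 364 → 01 6c.
Recomputed tag = 016c; claimed = db6c → mismatch.

invalid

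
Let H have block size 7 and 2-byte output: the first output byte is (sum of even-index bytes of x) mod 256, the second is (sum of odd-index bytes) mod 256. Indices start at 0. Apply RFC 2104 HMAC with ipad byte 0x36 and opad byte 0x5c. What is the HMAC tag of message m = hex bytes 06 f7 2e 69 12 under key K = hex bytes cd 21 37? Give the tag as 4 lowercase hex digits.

Key hex bytes cd 21 37 is 3 bytes ≤ B = 7; zero-pad to 7 bytes: K' = cd 21 37 00 00 00 00.
K' ⊕ ipad = fb 17 01 36 36 36 36.  K' ⊕ opad = 91 7d 6b 5c 5c 5c 5c.
Inner input = (K'⊕ipad) ∥ m = fb 17 01 36 36 36 36 ∥ 06 f7 2e 69 12.
Inner hash: even-index sum = 712 mod 256 = 200; odd-index sum = 201 mod 256 = 201 → c8 c9.
Outer input = (K'⊕opad) ∥ inner = 91 7d 6b 5c 5c 5c 5c ∥ c8 c9.
Outer hash (tag): even-index sum = 637 mod 256 = 125; odd-index sum = 509 mod 256 = 253 → 7d fd.

7dfd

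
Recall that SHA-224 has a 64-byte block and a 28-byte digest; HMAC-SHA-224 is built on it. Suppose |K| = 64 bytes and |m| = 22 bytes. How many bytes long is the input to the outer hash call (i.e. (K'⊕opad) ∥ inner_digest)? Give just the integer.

92

Key is 64 ≤ 64 bytes, zero-padded: |K'| = 64.
Outer input = (K'⊕opad) ∥ H(inner) → 64 + 28 = 92 bytes.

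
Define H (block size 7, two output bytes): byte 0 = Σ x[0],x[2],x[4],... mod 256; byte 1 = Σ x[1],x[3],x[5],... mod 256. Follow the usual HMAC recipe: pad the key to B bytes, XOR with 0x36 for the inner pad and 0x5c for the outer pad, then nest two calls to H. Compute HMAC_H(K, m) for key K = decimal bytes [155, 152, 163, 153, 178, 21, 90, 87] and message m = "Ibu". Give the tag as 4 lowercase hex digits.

fff9

Key decimal bytes [155, 152, 163, 153, 178, 21, 90, 87] = 9b 98 a3 99 b2 15 5a 57 is 8 bytes > B = 7, so hash it first: H(key) = 4a 9d, then zero-pad to 7 bytes: K' = 4a 9d 00 00 00 00 00.
K' ⊕ ipad = 7c ab 36 36 36 36 36.  K' ⊕ opad = 16 c1 5c 5c 5c 5c 5c.
Inner input = (K'⊕ipad) ∥ m = 7c ab 36 36 36 36 36 ∥ 49 62 75.
Inner hash: even-index sum = 384 mod 256 = 128; odd-index sum = 469 mod 256 = 213 → 80 d5.
Outer input = (K'⊕opad) ∥ inner = 16 c1 5c 5c 5c 5c 5c ∥ 80 d5.
Outer hash (tag): even-index sum = 511 mod 256 = 255; odd-index sum = 505 mod 256 = 249 → ff f9.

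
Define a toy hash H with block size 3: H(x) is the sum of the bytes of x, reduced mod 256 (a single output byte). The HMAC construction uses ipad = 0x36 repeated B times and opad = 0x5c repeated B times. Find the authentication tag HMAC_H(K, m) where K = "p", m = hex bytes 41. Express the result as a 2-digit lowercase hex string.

Key "p" = 70 is 1 byte ≤ B = 3; zero-pad to 3 bytes: K' = 70 00 00.
K' ⊕ ipad = 46 36 36.  K' ⊕ opad = 2c 5c 5c.
Inner input = (K'⊕ipad) ∥ m = 46 36 36 ∥ 41.
Inner hash: sum = 70+54+54+65 = 243 → f3.
Outer input = (K'⊕opad) ∥ inner = 2c 5c 5c ∥ f3.
Outer hash (tag): sum = 44+92+92+243 = 471; mod 256 = 215 → d7.

d7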